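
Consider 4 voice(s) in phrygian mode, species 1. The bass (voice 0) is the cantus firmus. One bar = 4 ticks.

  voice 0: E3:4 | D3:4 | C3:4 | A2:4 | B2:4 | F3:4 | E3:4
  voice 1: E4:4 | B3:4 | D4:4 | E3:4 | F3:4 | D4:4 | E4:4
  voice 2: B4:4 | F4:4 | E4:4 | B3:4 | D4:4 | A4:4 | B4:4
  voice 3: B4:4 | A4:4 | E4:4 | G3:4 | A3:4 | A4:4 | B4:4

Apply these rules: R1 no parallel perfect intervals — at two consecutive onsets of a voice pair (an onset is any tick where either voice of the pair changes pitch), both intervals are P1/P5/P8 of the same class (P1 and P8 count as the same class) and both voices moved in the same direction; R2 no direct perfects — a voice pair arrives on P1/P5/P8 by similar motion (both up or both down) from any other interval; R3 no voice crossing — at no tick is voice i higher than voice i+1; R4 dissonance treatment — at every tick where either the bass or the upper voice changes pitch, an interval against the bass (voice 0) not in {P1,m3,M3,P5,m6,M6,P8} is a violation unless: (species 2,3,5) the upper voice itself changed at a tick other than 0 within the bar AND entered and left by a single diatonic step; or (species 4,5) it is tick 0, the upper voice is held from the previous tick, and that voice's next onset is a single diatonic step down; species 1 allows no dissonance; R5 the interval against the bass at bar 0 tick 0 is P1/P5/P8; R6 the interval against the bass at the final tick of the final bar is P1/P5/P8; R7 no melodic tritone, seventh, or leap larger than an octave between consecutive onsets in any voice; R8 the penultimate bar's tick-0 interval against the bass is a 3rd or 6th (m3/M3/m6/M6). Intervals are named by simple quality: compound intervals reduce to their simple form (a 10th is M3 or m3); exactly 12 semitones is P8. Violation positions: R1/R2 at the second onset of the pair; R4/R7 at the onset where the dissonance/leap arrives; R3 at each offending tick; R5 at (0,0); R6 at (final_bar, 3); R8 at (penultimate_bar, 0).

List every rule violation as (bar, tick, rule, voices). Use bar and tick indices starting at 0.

(1, 0, R1, (0, 3))
(1, 0, R7, (2,))
(2, 0, R2, (2, 3))
(2, 0, R4, (0, 1))
(3, 0, R2, (0, 1))
(3, 0, R2, (1, 2))
(3, 0, R3, (2, 3))
(3, 0, R4, (0, 2))
(3, 0, R4, (0, 3))
(3, 0, R7, (1,))
(3, 1, R3, (2, 3))
(3, 2, R3, (2, 3))
(3, 3, R3, (2, 3))
(4, 0, R3, (2, 3))
(4, 0, R4, (0, 1))
(4, 0, R4, (0, 3))
(4, 1, R3, (2, 3))
(4, 2, R3, (2, 3))
(4, 3, R3, (2, 3))
(5, 0, R2, (1, 2))
(5, 0, R2, (1, 3))
(5, 0, R2, (2, 3))
(5, 0, R7, (0,))
(6, 0, R1, (1, 2))
(6, 0, R1, (1, 3))
(6, 0, R1, (2, 3))

bar 0: v0=E3 v1=E4 v2=B4 v3=B4 downbeat P5
bar 1: v0=D3 v1=B3 v2=F4 v3=A4 downbeat P5
bar 2: v0=C3 v1=D4 v2=E4 v3=E4 downbeat M3
bar 3: v0=A2 v1=E3 v2=B3 v3=G3 downbeat m7
bar 4: v0=B2 v1=F3 v2=D4 v3=A3 downbeat m7
bar 5: v0=F3 v1=D4 v2=A4 v3=A4 downbeat M3
bar 6: v0=E3 v1=E4 v2=B4 v3=B4 downbeat P5
  -> R1 @ bar 1 tick 0 v(0, 3): E3/B4 P5 -> D3/A4 P5 similar
  -> R7 @ bar 1 tick 0 v(2,): B4->F4 leap 6st
  -> R2 @ bar 2 tick 0 v(2, 3): F4/A4 M3 -> E4/E4 P1 similar
  -> R4 @ bar 2 tick 0 v(0, 1): C3/D4 M2 untreated
  -> R2 @ bar 3 tick 0 v(0, 1): C3/D4 M2 -> A2/E3 P5 similar
  -> R2 @ bar 3 tick 0 v(1, 2): D4/E4 M2 -> E3/B3 P5 similar
  -> R3 @ bar 3 tick 0 v(2, 3): B3 above G3
  -> R4 @ bar 3 tick 0 v(0, 2): A2/B3 M2 untreated
  -> R4 @ bar 3 tick 0 v(0, 3): A2/G3 m7 untreated
  -> R7 @ bar 3 tick 0 v(1,): D4->E3 leap 10st
  -> R3 @ bar 3 tick 1 v(2, 3): B3 above G3
  -> R3 @ bar 3 tick 2 v(2, 3): B3 above G3
  -> R3 @ bar 3 tick 3 v(2, 3): B3 above G3
  -> R3 @ bar 4 tick 0 v(2, 3): D4 above A3
  -> R4 @ bar 4 tick 0 v(0, 1): B2/F3 TT untreated
  -> R4 @ bar 4 tick 0 v(0, 3): B2/A3 m7 untreated
  -> R3 @ bar 4 tick 1 v(2, 3): D4 above A3
  -> R3 @ bar 4 tick 2 v(2, 3): D4 above A3
  -> R3 @ bar 4 tick 3 v(2, 3): D4 above A3
  -> R2 @ bar 5 tick 0 v(1, 2): F3/D4 M6 -> D4/A4 P5 similar
  -> R2 @ bar 5 tick 0 v(1, 3): F3/A3 M3 -> D4/A4 P5 similar
  -> R2 @ bar 5 tick 0 v(2, 3): D4/A3 P4 -> A4/A4 P1 similar
  -> R7 @ bar 5 tick 0 v(0,): B2->F3 leap 6st
  -> R1 @ bar 6 tick 0 v(1, 2): D4/A4 P5 -> E4/B4 P5 similar
  -> R1 @ bar 6 tick 0 v(1, 3): D4/A4 P5 -> E4/B4 P5 similar
  -> R1 @ bar 6 tick 0 v(2, 3): A4/A4 P1 -> B4/B4 P1 similar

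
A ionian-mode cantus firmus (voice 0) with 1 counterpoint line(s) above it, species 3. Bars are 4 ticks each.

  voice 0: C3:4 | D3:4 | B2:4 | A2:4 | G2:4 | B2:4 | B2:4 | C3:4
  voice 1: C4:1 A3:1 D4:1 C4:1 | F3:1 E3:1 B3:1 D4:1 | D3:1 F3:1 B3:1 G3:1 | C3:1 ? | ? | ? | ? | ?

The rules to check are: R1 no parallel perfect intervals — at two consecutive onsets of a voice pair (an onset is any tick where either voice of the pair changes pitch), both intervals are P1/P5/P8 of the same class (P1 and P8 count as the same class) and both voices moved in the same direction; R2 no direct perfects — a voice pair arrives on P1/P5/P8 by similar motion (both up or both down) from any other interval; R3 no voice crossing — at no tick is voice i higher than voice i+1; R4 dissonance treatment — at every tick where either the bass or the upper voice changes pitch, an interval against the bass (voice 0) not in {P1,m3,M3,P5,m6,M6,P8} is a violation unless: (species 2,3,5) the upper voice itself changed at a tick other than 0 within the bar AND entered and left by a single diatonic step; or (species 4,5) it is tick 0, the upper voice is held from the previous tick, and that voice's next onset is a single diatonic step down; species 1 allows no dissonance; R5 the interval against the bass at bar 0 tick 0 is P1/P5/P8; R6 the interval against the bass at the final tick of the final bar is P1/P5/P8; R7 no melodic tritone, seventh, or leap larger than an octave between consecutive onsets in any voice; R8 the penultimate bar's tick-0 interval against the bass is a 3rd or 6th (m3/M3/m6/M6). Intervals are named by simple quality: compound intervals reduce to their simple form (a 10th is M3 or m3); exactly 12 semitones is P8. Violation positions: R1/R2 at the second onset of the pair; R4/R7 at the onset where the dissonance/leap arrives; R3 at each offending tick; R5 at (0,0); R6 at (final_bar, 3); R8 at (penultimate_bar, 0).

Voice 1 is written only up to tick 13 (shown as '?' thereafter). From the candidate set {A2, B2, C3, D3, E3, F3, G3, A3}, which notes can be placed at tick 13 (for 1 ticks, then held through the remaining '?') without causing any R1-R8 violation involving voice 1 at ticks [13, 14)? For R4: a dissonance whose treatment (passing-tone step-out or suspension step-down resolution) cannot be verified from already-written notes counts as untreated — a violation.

A2: legal
B2: violates R4
C3: legal
D3: violates R4
E3: legal
F3: legal
G3: violates R4
A3: legal

{A2, A3, C3, E3, F3}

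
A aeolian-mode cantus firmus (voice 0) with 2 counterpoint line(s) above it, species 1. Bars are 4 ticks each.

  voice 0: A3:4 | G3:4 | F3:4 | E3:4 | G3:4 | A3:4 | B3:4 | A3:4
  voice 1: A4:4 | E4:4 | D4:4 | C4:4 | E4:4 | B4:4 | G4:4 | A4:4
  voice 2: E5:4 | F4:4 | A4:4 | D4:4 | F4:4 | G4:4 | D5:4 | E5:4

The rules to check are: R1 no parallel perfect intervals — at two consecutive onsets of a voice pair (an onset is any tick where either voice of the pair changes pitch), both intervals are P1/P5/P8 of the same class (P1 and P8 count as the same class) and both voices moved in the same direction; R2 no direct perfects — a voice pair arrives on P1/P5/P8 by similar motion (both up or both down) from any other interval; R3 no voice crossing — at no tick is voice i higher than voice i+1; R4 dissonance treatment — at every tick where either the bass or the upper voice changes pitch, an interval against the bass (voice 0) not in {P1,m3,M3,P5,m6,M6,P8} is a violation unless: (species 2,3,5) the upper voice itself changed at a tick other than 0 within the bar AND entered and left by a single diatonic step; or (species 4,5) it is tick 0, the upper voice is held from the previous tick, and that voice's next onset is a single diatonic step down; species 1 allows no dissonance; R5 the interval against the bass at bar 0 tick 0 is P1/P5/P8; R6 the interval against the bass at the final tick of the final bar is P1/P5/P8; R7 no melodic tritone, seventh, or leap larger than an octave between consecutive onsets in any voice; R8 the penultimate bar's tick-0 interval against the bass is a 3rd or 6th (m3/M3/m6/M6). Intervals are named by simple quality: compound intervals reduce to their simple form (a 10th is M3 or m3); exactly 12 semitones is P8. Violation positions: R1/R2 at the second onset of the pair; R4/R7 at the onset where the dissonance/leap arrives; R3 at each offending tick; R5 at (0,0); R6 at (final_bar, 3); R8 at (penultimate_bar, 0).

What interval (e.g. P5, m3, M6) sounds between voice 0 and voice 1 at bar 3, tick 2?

m6

voice 0=E3 voice 1=C4 -> m6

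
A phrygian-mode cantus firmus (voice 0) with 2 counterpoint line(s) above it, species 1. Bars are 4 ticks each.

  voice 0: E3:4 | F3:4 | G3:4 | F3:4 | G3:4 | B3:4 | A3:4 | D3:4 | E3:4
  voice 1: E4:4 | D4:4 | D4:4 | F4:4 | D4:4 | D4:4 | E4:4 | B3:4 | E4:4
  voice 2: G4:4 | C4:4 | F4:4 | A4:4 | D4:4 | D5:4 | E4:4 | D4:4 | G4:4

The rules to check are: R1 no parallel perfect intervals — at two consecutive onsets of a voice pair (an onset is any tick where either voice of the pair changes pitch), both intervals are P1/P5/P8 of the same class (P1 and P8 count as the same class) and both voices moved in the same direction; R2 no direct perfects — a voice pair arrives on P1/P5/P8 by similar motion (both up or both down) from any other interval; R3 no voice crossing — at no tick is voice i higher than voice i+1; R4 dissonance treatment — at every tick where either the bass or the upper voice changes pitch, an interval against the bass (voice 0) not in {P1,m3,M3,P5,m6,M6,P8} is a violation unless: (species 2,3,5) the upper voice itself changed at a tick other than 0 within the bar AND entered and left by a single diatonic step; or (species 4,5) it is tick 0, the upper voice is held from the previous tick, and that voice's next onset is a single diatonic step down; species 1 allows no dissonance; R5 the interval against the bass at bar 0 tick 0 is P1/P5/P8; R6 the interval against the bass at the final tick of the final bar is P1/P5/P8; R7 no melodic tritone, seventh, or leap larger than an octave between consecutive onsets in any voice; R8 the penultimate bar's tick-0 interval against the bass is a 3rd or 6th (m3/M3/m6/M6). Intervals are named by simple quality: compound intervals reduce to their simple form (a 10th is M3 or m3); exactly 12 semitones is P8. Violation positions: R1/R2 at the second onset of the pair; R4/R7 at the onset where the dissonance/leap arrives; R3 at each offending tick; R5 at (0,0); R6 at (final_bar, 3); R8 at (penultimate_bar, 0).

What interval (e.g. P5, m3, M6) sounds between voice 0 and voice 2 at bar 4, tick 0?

voice 0=G3 voice 2=D4 -> P5

P5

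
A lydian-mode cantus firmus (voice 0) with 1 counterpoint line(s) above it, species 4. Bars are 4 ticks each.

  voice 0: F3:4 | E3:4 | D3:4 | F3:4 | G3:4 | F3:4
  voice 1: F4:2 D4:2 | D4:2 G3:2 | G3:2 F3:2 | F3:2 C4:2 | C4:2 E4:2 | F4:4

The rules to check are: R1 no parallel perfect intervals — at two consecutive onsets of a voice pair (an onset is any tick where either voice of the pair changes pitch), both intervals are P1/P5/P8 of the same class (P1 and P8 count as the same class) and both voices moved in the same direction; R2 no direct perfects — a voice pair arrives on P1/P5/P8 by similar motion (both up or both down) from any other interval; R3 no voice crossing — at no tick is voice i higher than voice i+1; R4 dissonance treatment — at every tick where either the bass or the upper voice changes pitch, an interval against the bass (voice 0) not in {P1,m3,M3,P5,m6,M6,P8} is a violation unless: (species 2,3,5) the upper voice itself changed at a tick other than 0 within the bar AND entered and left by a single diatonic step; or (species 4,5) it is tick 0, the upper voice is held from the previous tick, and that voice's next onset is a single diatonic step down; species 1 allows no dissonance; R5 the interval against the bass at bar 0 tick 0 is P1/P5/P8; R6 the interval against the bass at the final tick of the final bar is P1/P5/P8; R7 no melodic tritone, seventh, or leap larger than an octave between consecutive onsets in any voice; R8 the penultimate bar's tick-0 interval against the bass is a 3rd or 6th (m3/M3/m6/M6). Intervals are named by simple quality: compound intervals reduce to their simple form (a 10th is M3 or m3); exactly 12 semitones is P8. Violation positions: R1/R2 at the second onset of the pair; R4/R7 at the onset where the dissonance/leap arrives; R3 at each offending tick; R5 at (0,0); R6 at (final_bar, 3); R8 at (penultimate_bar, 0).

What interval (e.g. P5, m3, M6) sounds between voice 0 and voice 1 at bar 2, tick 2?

voice 0=D3 voice 1=F3 -> m3

m3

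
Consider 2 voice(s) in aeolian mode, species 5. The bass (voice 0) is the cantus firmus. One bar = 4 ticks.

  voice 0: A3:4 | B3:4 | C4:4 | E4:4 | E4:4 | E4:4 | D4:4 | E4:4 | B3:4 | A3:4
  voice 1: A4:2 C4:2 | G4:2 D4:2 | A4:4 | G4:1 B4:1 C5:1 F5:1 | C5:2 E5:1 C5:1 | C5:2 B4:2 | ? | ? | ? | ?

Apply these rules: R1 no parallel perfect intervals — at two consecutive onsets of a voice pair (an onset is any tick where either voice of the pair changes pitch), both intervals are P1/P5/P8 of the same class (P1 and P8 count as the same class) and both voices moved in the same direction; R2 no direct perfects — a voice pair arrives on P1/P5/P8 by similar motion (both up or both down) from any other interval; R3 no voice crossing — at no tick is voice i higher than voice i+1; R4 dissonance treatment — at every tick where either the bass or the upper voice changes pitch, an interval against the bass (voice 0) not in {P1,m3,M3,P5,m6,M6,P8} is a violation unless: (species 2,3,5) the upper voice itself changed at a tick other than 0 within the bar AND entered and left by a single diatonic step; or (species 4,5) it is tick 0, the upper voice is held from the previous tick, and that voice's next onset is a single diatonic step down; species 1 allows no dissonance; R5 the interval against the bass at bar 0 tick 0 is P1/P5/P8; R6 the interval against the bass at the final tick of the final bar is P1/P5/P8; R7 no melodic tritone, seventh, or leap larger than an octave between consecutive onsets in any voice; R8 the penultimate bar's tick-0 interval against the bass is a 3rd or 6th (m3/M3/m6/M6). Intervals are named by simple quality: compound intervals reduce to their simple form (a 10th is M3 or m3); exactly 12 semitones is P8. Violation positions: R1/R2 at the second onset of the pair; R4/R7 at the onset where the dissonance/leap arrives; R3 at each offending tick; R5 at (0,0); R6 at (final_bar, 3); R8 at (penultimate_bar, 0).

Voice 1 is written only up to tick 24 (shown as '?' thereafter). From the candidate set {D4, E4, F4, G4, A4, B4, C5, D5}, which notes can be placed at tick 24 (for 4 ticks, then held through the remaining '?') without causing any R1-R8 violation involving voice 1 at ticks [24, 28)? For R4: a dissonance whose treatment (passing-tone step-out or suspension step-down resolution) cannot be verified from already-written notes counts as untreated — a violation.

D4: violates R2
E4: violates R4
F4: violates R7
G4: violates R4
A4: violates R1
B4: legal
C5: violates R4
D5: legal

{B4, D5}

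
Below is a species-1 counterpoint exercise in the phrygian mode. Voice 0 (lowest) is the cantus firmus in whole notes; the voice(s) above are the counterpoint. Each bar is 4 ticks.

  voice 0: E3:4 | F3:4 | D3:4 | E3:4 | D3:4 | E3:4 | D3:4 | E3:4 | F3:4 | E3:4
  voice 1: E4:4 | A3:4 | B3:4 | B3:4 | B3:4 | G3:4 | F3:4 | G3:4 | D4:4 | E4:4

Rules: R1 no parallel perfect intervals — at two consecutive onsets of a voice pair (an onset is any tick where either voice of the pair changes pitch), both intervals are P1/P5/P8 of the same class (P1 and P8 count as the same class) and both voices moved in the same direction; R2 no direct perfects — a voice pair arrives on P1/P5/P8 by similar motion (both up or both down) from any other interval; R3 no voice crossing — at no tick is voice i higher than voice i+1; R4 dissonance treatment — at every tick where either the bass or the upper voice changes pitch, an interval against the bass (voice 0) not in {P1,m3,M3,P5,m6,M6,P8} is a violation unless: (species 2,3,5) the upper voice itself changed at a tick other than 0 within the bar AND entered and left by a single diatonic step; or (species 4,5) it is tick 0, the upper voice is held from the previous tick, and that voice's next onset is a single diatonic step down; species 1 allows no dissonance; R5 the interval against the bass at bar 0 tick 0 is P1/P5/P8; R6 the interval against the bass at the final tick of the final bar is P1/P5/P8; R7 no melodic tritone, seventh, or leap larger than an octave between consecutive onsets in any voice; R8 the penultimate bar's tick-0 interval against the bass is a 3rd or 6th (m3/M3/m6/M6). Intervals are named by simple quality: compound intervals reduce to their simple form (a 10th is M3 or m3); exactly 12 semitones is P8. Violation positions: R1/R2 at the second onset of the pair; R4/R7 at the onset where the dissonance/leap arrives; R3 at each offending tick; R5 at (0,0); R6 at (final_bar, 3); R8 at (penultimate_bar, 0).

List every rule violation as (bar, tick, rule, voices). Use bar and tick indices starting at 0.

bar 0: v0=E3 v1=E4 downbeat P8
bar 1: v0=F3 v1=A3 downbeat M3
bar 2: v0=D3 v1=B3 downbeat M6
bar 3: v0=E3 v1=B3 downbeat P5
bar 4: v0=D3 v1=B3 downbeat M6
bar 5: v0=E3 v1=G3 downbeat m3
bar 6: v0=D3 v1=F3 downbeat m3
bar 7: v0=E3 v1=G3 downbeat m3
bar 8: v0=F3 v1=D4 downbeat M6
bar 9: v0=E3 v1=E4 downbeat P8

No violations across 10 bars (E3..E3 vs E4..E4).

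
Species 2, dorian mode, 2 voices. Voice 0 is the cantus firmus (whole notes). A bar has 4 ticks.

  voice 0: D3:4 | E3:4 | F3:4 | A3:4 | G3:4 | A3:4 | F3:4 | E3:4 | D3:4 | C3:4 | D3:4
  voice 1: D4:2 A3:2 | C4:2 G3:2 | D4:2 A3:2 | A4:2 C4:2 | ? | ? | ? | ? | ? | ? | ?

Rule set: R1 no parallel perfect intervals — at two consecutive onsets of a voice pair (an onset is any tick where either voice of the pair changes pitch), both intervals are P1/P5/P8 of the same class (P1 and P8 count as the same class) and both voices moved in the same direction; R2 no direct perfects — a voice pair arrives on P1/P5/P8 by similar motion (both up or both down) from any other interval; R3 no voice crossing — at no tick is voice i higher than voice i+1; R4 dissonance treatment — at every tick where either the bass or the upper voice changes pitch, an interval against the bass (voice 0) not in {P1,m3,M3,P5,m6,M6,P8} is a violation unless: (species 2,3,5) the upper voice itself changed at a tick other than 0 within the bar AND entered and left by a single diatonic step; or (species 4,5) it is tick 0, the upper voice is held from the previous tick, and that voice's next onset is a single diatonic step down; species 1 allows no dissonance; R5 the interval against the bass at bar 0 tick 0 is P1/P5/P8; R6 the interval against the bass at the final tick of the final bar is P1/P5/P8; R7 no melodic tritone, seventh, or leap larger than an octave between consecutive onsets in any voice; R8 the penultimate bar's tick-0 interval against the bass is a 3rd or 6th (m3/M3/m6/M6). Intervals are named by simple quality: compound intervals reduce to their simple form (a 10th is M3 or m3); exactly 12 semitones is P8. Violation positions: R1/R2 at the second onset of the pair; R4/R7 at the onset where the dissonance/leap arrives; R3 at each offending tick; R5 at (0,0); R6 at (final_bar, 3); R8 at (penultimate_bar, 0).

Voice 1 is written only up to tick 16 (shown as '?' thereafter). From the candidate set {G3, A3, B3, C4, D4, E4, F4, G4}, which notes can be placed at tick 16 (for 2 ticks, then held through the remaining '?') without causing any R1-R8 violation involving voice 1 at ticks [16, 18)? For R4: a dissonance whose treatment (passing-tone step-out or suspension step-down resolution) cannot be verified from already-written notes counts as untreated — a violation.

{B3, D4, E4, G4}

G3: violates R2
A3: violates R4
B3: legal
C4: violates R4
D4: legal
E4: legal
F4: violates R4
G4: legal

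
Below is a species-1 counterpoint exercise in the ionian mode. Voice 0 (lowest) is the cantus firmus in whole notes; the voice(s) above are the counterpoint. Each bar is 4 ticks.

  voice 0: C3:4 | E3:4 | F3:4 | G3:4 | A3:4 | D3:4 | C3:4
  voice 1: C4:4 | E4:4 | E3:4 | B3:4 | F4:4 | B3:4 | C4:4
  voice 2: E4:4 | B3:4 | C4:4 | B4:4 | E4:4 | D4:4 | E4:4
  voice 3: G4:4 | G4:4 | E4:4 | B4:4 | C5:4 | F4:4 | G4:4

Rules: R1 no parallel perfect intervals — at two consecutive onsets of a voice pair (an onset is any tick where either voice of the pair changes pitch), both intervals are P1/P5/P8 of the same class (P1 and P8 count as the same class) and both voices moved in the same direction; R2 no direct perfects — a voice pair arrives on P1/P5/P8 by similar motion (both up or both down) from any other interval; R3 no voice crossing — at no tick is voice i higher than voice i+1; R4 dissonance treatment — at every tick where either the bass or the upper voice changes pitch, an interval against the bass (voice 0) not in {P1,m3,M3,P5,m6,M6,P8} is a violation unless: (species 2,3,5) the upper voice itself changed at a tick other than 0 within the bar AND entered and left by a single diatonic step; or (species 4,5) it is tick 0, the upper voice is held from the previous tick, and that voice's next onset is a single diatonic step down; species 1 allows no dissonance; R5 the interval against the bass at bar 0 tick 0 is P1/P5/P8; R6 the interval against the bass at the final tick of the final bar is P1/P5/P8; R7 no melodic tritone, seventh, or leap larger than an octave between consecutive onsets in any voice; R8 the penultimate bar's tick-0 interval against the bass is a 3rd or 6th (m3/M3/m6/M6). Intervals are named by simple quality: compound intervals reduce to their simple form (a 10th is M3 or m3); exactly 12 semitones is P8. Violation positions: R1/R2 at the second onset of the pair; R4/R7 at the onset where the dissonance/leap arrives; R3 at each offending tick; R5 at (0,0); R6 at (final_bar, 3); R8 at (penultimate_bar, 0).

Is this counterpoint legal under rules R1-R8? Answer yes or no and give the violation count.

No (29 violations)

bar 0: v0=C3 v1=C4 v2=E4 v3=G4 (P5)
bar 1: v0=E3 v1=E4 v2=B3 v3=G4 (m3)
bar 2: v0=F3 v1=E3 v2=C4 v3=E4 (M7)
bar 3: v0=G3 v1=B3 v2=B4 v3=B4 (M3)
bar 4: v0=A3 v1=F4 v2=E4 v3=C5 (m3)
bar 5: v0=D3 v1=B3 v2=D4 v3=F4 (m3)
bar 6: v0=C3 v1=C4 v2=E4 v3=G4 (P5)
  R5 @ bar0.0: opens on M3
  R1 @ bar1.0: C3/C4 P8 -> E3/E4 P8 similar
  R3 @ bar1.0: E4 above B3
  R3 @ bar1.1: E4 above B3
  R3 @ bar1.2: E4 above B3
  R3 @ bar1.3: E4 above B3
  R1 @ bar2.0: E3/B3 P5 -> F3/C4 P5 similar
  R2 @ bar2.0: E4/G4 m3 -> E3/E4 P8 similar
  R3 @ bar2.0: F3 above E3
  R4 @ bar2.0: F3/E3 m2 untreated
  R4 @ bar2.0: F3/E4 M7 untreated
  R3 @ bar2.1: F3 above E3
  R3 @ bar2.2: F3 above E3
  R3 @ bar2.3: F3 above E3
  R1 @ bar3.0: E3/E4 P8 -> B3/B4 P8 similar
  R2 @ bar3.0: E3/C4 m6 -> B3/B4 P8 similar
  R2 @ bar3.0: C4/E4 M3 -> B4/B4 P1 similar
  R7 @ bar3.0: C4->B4 leap 11st
  R2 @ bar4.0: B3/B4 P8 -> F4/C5 P5 similar
  R3 @ bar4.0: F4 above E4
  R7 @ bar4.0: B3->F4 leap 6st
  R3 @ bar4.1: F4 above E4
  R3 @ bar4.2: F4 above E4
  R3 @ bar4.3: F4 above E4
  R2 @ bar5.0: A3/E4 P5 -> D3/D4 P8 similar
  R7 @ bar5.0: F4->B3 leap 6st
  R8 @ bar5.0: penult P8 not 3rd/6th
  R2 @ bar6.0: B3/F4 TT -> C4/G4 P5 similar
  R6 @ bar6.3: closes on M3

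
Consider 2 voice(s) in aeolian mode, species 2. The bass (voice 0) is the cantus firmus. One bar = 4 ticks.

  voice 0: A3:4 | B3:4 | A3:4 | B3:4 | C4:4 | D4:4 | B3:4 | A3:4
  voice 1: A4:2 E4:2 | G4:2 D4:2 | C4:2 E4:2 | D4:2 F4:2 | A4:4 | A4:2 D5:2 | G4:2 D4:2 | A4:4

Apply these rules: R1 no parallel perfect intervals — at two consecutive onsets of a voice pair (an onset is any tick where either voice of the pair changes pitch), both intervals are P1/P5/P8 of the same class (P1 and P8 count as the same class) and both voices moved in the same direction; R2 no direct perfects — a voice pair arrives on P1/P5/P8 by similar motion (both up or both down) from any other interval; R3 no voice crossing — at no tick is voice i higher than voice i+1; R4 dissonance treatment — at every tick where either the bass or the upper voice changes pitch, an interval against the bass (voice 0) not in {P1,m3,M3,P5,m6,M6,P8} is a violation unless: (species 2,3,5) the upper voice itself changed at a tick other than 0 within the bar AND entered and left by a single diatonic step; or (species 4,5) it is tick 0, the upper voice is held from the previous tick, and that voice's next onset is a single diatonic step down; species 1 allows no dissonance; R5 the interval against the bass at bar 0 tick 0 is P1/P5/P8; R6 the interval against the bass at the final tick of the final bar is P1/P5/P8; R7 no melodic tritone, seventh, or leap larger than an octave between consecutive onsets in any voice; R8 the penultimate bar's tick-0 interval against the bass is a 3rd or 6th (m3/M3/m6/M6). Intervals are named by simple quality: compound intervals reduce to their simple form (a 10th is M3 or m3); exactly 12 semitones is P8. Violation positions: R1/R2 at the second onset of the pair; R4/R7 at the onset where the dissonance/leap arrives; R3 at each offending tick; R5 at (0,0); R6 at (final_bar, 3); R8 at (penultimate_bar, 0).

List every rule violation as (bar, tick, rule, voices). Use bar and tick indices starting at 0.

bar 0: v0=A3 v1=A4 downbeat P8
bar 1: v0=B3 v1=G4 downbeat m6
bar 2: v0=A3 v1=C4 downbeat m3
bar 3: v0=B3 v1=D4 downbeat m3
bar 4: v0=C4 v1=A4 downbeat M6
bar 5: v0=D4 v1=A4 downbeat P5
bar 6: v0=B3 v1=G4 downbeat m6
bar 7: v0=A3 v1=A4 downbeat P8
  -> R4 @ bar 3 tick 2 v(0, 1): B3/F4 TT untreated

(3, 2, R4, (0, 1))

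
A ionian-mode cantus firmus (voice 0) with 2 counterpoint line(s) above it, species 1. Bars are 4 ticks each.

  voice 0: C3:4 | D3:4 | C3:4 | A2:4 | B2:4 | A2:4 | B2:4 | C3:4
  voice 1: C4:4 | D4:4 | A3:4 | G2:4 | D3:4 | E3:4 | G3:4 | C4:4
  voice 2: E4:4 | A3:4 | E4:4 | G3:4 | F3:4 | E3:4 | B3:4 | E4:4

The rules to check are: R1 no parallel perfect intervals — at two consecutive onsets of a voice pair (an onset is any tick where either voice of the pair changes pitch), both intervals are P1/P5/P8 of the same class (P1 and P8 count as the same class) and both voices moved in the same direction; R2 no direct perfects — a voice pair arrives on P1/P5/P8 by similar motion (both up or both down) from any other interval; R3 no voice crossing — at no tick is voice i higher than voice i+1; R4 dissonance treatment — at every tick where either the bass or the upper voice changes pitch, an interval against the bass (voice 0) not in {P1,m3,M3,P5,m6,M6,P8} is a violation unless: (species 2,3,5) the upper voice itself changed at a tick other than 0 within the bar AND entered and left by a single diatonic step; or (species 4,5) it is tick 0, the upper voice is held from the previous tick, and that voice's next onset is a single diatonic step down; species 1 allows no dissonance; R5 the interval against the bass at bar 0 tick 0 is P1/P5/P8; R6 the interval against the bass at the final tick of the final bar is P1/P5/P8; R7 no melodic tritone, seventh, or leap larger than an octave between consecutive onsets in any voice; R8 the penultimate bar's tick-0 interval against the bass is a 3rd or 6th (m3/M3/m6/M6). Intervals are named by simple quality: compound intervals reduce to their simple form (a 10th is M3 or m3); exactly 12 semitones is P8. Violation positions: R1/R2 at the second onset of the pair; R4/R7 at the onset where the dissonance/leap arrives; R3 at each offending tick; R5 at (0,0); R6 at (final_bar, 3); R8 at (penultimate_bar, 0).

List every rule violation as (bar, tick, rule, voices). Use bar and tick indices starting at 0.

(0, 0, R5, (0, 2))
(1, 0, R1, (0, 1))
(1, 0, R3, (1, 2))
(1, 1, R3, (1, 2))
(1, 2, R3, (1, 2))
(1, 3, R3, (1, 2))
(3, 0, R2, (1, 2))
(3, 0, R3, (0, 1))
(3, 0, R4, (0, 1))
(3, 0, R4, (0, 2))
(3, 0, R7, (1,))
(3, 1, R3, (0, 1))
(3, 2, R3, (0, 1))
(3, 3, R3, (0, 1))
(4, 0, R4, (0, 2))
(5, 0, R2, (0, 2))
(6, 0, R2, (0, 2))
(6, 0, R8, (0, 2))
(7, 0, R2, (0, 1))
(7, 3, R6, (0, 2))

bar 0: v0=C3 v1=C4 v2=E4 downbeat M3
bar 1: v0=D3 v1=D4 v2=A3 downbeat P5
bar 2: v0=C3 v1=A3 v2=E4 downbeat M3
bar 3: v0=A2 v1=G2 v2=G3 downbeat m7
bar 4: v0=B2 v1=D3 v2=F3 downbeat TT
bar 5: v0=A2 v1=E3 v2=E3 downbeat P5
bar 6: v0=B2 v1=G3 v2=B3 downbeat P8
bar 7: v0=C3 v1=C4 v2=E4 downbeat M3
  -> R5 @ bar 0 tick 0 v(0, 2): opens on M3
  -> R1 @ bar 1 tick 0 v(0, 1): C3/C4 P8 -> D3/D4 P8 similar
  -> R3 @ bar 1 tick 0 v(1, 2): D4 above A3
  -> R3 @ bar 1 tick 1 v(1, 2): D4 above A3
  -> R3 @ bar 1 tick 2 v(1, 2): D4 above A3
  -> R3 @ bar 1 tick 3 v(1, 2): D4 above A3
  -> R2 @ bar 3 tick 0 v(1, 2): A3/E4 P5 -> G2/G3 P8 similar
  -> R3 @ bar 3 tick 0 v(0, 1): A2 above G2
  -> R4 @ bar 3 tick 0 v(0, 1): A2/G2 M2 untreated
  -> R4 @ bar 3 tick 0 v(0, 2): A2/G3 m7 untreated
  -> R7 @ bar 3 tick 0 v(1,): A3->G2 leap 14st
  -> R3 @ bar 3 tick 1 v(0, 1): A2 above G2
  -> R3 @ bar 3 tick 2 v(0, 1): A2 above G2
  -> R3 @ bar 3 tick 3 v(0, 1): A2 above G2
  -> R4 @ bar 4 tick 0 v(0, 2): B2/F3 TT untreated
  -> R2 @ bar 5 tick 0 v(0, 2): B2/F3 TT -> A2/E3 P5 similar
  -> R2 @ bar 6 tick 0 v(0, 2): A2/E3 P5 -> B2/B3 P8 similar
  -> R8 @ bar 6 tick 0 v(0, 2): penult P8 not 3rd/6th
  -> R2 @ bar 7 tick 0 v(0, 1): B2/G3 m6 -> C3/C4 P8 similar
  -> R6 @ bar 7 tick 3 v(0, 2): closes on M3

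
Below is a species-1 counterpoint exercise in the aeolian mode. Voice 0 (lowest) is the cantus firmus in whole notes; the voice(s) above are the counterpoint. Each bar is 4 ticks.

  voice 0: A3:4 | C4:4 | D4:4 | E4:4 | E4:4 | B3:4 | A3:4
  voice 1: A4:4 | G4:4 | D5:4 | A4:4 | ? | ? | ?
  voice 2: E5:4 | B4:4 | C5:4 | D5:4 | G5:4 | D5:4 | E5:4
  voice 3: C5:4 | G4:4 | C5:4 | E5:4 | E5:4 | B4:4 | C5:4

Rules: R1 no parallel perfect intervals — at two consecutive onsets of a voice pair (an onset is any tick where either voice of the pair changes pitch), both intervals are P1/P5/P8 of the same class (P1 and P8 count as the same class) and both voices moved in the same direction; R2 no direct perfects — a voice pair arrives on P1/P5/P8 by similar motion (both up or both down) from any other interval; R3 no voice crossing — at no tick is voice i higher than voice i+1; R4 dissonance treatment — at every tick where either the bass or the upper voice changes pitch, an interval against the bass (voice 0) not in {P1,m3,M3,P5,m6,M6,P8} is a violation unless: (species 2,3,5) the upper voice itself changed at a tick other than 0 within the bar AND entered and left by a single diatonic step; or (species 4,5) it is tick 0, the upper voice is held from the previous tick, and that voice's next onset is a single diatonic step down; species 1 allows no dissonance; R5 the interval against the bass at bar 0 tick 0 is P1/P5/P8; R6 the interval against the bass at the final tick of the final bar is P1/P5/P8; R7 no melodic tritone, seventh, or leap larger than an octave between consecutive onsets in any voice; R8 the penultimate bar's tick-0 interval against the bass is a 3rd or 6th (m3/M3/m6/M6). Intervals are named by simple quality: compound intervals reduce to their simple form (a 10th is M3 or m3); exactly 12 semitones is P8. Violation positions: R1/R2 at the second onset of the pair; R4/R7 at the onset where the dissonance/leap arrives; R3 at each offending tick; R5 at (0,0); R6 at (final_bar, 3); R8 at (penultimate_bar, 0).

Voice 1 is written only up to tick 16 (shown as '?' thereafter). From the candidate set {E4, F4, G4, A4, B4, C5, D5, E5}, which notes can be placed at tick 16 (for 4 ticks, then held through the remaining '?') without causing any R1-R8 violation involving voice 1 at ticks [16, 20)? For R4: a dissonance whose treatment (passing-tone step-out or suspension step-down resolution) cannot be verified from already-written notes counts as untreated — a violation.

E4: legal
F4: violates R4
G4: legal
A4: legal
B4: legal
C5: violates R2
D5: violates R4
E5: legal

{A4, B4, E4, E5, G4}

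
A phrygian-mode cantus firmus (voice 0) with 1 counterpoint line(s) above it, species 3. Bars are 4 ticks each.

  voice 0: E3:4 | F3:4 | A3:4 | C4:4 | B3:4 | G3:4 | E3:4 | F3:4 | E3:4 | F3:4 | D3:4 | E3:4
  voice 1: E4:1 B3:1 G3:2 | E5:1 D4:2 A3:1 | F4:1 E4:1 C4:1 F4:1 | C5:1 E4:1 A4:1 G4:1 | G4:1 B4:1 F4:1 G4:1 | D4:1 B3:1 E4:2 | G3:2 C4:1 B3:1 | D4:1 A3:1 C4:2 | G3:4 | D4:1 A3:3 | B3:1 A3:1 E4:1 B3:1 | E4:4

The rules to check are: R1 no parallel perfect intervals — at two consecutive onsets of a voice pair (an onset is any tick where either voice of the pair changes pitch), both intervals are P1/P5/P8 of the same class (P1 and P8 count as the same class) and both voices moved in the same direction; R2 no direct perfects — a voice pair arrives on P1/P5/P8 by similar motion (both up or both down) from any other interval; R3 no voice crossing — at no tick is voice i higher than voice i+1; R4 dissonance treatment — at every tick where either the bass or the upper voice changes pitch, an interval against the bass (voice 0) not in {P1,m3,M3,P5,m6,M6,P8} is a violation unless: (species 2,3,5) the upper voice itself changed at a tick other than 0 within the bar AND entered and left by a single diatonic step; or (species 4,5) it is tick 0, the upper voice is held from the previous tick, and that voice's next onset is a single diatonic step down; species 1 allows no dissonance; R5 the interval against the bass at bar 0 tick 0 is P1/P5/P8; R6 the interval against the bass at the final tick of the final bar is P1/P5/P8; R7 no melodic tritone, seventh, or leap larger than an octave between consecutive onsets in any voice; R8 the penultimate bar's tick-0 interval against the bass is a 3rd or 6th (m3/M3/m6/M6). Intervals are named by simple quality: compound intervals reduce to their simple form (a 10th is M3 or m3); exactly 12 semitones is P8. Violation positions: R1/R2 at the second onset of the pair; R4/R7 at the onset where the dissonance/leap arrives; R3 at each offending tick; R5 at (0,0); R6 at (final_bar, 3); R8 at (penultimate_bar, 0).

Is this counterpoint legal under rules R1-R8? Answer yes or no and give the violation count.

bar 0: v0=E3 v1=E4 (P8)
bar 1: v0=F3 v1=E5 (M7)
bar 2: v0=A3 v1=F4 (m6)
bar 3: v0=C4 v1=C5 (P8)
bar 4: v0=B3 v1=G4 (m6)
bar 5: v0=G3 v1=D4 (P5)
bar 6: v0=E3 v1=G3 (m3)
bar 7: v0=F3 v1=D4 (M6)
bar 8: v0=E3 v1=G3 (m3)
bar 9: v0=F3 v1=D4 (M6)
bar 10: v0=D3 v1=B3 (M6)
bar 11: v0=E3 v1=E4 (P8)
  R4 @ bar1.0: F3/E5 M7 untreated
  R7 @ bar1.0: G3->E5 leap 21st
  R7 @ bar1.1: E5->D4 leap 14st
  R2 @ bar3.0: A3/F4 m6 -> C4/C5 P8 similar
  R4 @ bar4.2: B3/F4 TT untreated
  R7 @ bar4.2: B4->F4 leap 6st
  R2 @ bar5.0: B3/G4 m6 -> G3/D4 P5 similar
  R4 @ bar10.2: D3/E4 M2 untreated
  R2 @ bar11.0: D3/B3 M6 -> E3/E4 P8 similar

No (9 violations)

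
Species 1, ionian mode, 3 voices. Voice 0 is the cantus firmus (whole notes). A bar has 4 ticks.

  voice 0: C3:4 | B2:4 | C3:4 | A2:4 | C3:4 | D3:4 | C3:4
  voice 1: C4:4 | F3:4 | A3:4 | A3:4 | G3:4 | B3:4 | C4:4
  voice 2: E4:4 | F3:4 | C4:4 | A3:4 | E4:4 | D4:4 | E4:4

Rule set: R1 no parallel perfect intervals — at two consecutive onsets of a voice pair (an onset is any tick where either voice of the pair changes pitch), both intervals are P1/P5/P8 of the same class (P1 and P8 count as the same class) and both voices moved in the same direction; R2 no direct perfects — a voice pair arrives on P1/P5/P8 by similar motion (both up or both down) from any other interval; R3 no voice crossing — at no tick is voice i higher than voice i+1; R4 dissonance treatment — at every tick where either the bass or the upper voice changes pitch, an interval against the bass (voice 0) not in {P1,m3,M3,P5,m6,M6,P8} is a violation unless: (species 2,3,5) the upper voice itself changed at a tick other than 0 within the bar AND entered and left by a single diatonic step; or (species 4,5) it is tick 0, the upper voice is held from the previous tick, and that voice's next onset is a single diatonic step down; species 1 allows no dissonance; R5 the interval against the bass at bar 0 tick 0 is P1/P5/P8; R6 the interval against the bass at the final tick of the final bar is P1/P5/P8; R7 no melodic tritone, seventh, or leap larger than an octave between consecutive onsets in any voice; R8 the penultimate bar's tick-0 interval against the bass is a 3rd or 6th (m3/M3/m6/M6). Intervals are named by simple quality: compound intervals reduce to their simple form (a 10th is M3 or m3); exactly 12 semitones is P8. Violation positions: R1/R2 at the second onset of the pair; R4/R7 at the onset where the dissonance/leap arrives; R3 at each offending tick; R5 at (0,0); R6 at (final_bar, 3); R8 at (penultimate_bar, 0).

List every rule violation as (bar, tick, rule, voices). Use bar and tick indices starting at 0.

bar 0: v0=C3 v1=C4 v2=E4 downbeat M3
bar 1: v0=B2 v1=F3 v2=F3 downbeat TT
bar 2: v0=C3 v1=A3 v2=C4 downbeat P8
bar 3: v0=A2 v1=A3 v2=A3 downbeat P8
bar 4: v0=C3 v1=G3 v2=E4 downbeat M3
bar 5: v0=D3 v1=B3 v2=D4 downbeat P8
bar 6: v0=C3 v1=C4 v2=E4 downbeat M3
  -> R5 @ bar 0 tick 0 v(0, 2): opens on M3
  -> R2 @ bar 1 tick 0 v(1, 2): C4/E4 M3 -> F3/F3 P1 similar
  -> R4 @ bar 1 tick 0 v(0, 1): B2/F3 TT untreated
  -> R4 @ bar 1 tick 0 v(0, 2): B2/F3 TT untreated
  -> R7 @ bar 1 tick 0 v(2,): E4->F3 leap 11st
  -> R2 @ bar 2 tick 0 v(0, 2): B2/F3 TT -> C3/C4 P8 similar
  -> R1 @ bar 3 tick 0 v(0, 2): C3/C4 P8 -> A2/A3 P8 similar
  -> R8 @ bar 5 tick 0 v(0, 2): penult P8 not 3rd/6th
  -> R6 @ bar 6 tick 3 v(0, 2): closes on M3

(0, 0, R5, (0, 2))
(1, 0, R2, (1, 2))
(1, 0, R4, (0, 1))
(1, 0, R4, (0, 2))
(1, 0, R7, (2,))
(2, 0, R2, (0, 2))
(3, 0, R1, (0, 2))
(5, 0, R8, (0, 2))
(6, 3, R6, (0, 2))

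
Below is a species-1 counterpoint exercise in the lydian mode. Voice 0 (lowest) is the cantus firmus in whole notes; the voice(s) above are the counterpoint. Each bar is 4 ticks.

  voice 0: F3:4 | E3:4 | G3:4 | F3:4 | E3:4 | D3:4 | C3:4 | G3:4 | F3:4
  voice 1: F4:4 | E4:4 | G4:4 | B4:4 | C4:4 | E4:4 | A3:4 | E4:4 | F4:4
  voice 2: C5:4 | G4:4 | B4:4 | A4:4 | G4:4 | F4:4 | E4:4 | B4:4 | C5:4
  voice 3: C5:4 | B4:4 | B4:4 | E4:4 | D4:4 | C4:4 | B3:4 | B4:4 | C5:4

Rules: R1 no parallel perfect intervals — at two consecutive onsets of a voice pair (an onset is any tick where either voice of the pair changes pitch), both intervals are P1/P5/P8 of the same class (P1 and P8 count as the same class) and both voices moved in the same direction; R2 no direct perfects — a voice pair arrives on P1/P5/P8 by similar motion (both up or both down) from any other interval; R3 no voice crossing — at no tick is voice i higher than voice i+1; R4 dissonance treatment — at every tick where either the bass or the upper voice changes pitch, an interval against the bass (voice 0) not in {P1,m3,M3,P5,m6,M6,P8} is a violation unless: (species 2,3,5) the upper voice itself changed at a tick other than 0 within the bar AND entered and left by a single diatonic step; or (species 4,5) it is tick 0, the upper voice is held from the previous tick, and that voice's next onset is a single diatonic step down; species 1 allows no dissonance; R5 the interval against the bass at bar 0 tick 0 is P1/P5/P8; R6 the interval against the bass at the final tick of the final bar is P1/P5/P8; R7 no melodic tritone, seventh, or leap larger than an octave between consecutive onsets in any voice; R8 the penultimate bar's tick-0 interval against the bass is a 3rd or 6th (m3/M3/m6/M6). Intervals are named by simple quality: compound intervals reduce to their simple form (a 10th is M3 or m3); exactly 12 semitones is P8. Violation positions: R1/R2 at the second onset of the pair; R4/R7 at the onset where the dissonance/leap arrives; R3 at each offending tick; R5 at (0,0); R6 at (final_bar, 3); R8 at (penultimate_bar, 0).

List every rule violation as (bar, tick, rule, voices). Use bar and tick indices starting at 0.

(1, 0, R1, (0, 1))
(1, 0, R1, (0, 3))
(1, 0, R1, (1, 3))
(2, 0, R1, (0, 1))
(3, 0, R3, (1, 2))
(3, 0, R3, (2, 3))
(3, 0, R4, (0, 1))
(3, 0, R4, (0, 3))
(3, 1, R3, (1, 2))
(3, 1, R3, (2, 3))
(3, 2, R3, (1, 2))
(3, 2, R3, (2, 3))
(3, 3, R3, (1, 2))
(3, 3, R3, (2, 3))
(4, 0, R2, (1, 2))
(4, 0, R3, (2, 3))
(4, 0, R4, (0, 3))
(4, 0, R7, (1,))
(4, 1, R3, (2, 3))
(4, 2, R3, (2, 3))
(4, 3, R3, (2, 3))
(5, 0, R3, (2, 3))
(5, 0, R4, (0, 1))
(5, 0, R4, (0, 3))
(5, 1, R3, (2, 3))
(5, 2, R3, (2, 3))
(5, 3, R3, (2, 3))
(6, 0, R2, (1, 2))
(6, 0, R3, (2, 3))
(6, 0, R4, (0, 3))
(6, 1, R3, (2, 3))
(6, 2, R3, (2, 3))
(6, 3, R3, (2, 3))
(7, 0, R1, (1, 2))
(7, 0, R2, (1, 3))
(7, 0, R2, (2, 3))
(8, 0, R1, (1, 2))
(8, 0, R1, (1, 3))
(8, 0, R1, (2, 3))

bar 0: v0=F3 v1=F4 v2=C5 v3=C5 downbeat P5
bar 1: v0=E3 v1=E4 v2=G4 v3=B4 downbeat P5
bar 2: v0=G3 v1=G4 v2=B4 v3=B4 downbeat M3
bar 3: v0=F3 v1=B4 v2=A4 v3=E4 downbeat M7
bar 4: v0=E3 v1=C4 v2=G4 v3=D4 downbeat m7
bar 5: v0=D3 v1=E4 v2=F4 v3=C4 downbeat m7
bar 6: v0=C3 v1=A3 v2=E4 v3=B3 downbeat M7
bar 7: v0=G3 v1=E4 v2=B4 v3=B4 downbeat M3
bar 8: v0=F3 v1=F4 v2=C5 v3=C5 downbeat P5
  -> R1 @ bar 1 tick 0 v(0, 1): F3/F4 P8 -> E3/E4 P8 similar
  -> R1 @ bar 1 tick 0 v(0, 3): F3/C5 P5 -> E3/B4 P5 similar
  -> R1 @ bar 1 tick 0 v(1, 3): F4/C5 P5 -> E4/B4 P5 similar
  -> R1 @ bar 2 tick 0 v(0, 1): E3/E4 P8 -> G3/G4 P8 similar
  -> R3 @ bar 3 tick 0 v(1, 2): B4 above A4
  -> R3 @ bar 3 tick 0 v(2, 3): A4 above E4
  -> R4 @ bar 3 tick 0 v(0, 1): F3/B4 TT untreated
  -> R4 @ bar 3 tick 0 v(0, 3): F3/E4 M7 untreated
  -> R3 @ bar 3 tick 1 v(1, 2): B4 above A4
  -> R3 @ bar 3 tick 1 v(2, 3): A4 above E4
  -> R3 @ bar 3 tick 2 v(1, 2): B4 above A4
  -> R3 @ bar 3 tick 2 v(2, 3): A4 above E4
  -> R3 @ bar 3 tick 3 v(1, 2): B4 above A4
  -> R3 @ bar 3 tick 3 v(2, 3): A4 above E4
  -> R2 @ bar 4 tick 0 v(1, 2): B4/A4 M2 -> C4/G4 P5 similar
  -> R3 @ bar 4 tick 0 v(2, 3): G4 above D4
  -> R4 @ bar 4 tick 0 v(0, 3): E3/D4 m7 untreated
  -> R7 @ bar 4 tick 0 v(1,): B4->C4 leap 11st
  -> R3 @ bar 4 tick 1 v(2, 3): G4 above D4
  -> R3 @ bar 4 tick 2 v(2, 3): G4 above D4
  -> R3 @ bar 4 tick 3 v(2, 3): G4 above D4
  -> R3 @ bar 5 tick 0 v(2, 3): F4 above C4
  -> R4 @ bar 5 tick 0 v(0, 1): D3/E4 M2 untreated
  -> R4 @ bar 5 tick 0 v(0, 3): D3/C4 m7 untreated
  -> R3 @ bar 5 tick 1 v(2, 3): F4 above C4
  -> R3 @ bar 5 tick 2 v(2, 3): F4 above C4
  -> R3 @ bar 5 tick 3 v(2, 3): F4 above C4
  -> R2 @ bar 6 tick 0 v(1, 2): E4/F4 m2 -> A3/E4 P5 similar
  -> R3 @ bar 6 tick 0 v(2, 3): E4 above B3
  -> R4 @ bar 6 tick 0 v(0, 3): C3/B3 M7 untreated
  -> R3 @ bar 6 tick 1 v(2, 3): E4 above B3
  -> R3 @ bar 6 tick 2 v(2, 3): E4 above B3
  -> R3 @ bar 6 tick 3 v(2, 3): E4 above B3
  -> R1 @ bar 7 tick 0 v(1, 2): A3/E4 P5 -> E4/B4 P5 similar
  -> R2 @ bar 7 tick 0 v(1, 3): A3/B3 M2 -> E4/B4 P5 similar
  -> R2 @ bar 7 tick 0 v(2, 3): E4/B3 P4 -> B4/B4 P1 similar
  -> R1 @ bar 8 tick 0 v(1, 2): E4/B4 P5 -> F4/C5 P5 similar
  -> R1 @ bar 8 tick 0 v(1, 3): E4/B4 P5 -> F4/C5 P5 similar
  -> R1 @ bar 8 tick 0 v(2, 3): B4/B4 P1 -> C5/C5 P1 similar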